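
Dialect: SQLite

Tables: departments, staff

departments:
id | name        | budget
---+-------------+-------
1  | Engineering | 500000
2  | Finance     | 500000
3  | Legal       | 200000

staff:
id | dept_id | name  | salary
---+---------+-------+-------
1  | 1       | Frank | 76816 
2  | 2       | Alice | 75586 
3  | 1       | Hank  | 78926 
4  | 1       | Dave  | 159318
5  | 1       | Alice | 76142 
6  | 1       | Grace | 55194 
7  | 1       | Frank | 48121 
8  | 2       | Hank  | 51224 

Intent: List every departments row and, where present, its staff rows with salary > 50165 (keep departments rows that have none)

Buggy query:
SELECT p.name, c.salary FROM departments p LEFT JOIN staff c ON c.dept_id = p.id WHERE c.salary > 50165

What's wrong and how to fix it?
Bug: A WHERE condition on the right-hand table after LEFT JOIN drops unmatched parents

Fix: Put 'c.salary > 50165' in the JOIN's ON clause instead of WHERE

Corrected query:
SELECT p.name, c.salary FROM departments p LEFT JOIN staff c ON c.dept_id = p.id AND c.salary > 50165

Result:
name        | salary
------------+-------
Engineering | 55194 
Engineering | 76142 
Engineering | 76816 
Engineering | 78926 
Engineering | 159318
Finance     | 51224 
Finance     | 75586 
Legal       | NULL  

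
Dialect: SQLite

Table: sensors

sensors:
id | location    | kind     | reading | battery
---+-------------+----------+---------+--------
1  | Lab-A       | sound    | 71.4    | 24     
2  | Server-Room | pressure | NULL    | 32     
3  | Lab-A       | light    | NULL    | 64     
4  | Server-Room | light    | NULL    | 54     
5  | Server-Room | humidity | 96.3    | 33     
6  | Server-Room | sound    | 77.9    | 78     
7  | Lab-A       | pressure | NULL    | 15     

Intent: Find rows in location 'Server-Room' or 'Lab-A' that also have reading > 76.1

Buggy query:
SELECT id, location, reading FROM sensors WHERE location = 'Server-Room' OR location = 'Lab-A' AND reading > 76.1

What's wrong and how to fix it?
Bug: Without parentheses, AND is evaluated before OR, so the reading filter only applies to the 'Lab-A' branch

Fix: Add parentheses around the OR so the AND applies to both alternatives

Corrected query:
SELECT id, location, reading FROM sensors WHERE (location = 'Server-Room' OR location = 'Lab-A') AND reading > 76.1

Result:
id | location    | reading
---+-------------+--------
5  | Server-Room | 96.3   
6  | Server-Room | 77.9   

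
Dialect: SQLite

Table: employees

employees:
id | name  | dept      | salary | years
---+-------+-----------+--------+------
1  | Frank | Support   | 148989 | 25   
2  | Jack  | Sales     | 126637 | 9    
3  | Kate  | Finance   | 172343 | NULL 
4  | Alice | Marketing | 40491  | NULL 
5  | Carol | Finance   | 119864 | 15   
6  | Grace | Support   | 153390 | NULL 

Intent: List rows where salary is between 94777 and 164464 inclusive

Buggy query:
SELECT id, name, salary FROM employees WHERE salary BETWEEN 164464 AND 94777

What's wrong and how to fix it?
Bug: The bounds are reversed; BETWEEN a AND b requires a <= b to match anything

Fix: Swap the bounds so the smaller value comes first

Corrected query:
SELECT id, name, salary FROM employees WHERE salary BETWEEN 94777 AND 164464

Result:
id | name  | salary
---+-------+-------
1  | Frank | 148989
2  | Jack  | 126637
5  | Carol | 119864
6  | Grace | 153390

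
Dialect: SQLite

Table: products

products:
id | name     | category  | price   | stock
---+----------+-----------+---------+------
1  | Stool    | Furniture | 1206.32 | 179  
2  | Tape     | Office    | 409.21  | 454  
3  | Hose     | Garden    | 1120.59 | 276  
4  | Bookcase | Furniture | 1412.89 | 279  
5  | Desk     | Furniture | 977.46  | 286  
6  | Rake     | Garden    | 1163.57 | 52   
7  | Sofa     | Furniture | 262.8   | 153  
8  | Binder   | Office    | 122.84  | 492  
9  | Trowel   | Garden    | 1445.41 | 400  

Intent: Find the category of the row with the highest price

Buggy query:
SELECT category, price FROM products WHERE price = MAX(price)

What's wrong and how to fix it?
Bug: WHERE is evaluated per row; an aggregate over the whole table isn't defined there

Fix: Use a subquery: WHERE price = (SELECT MAX(price) FROM products)

Corrected query:
SELECT category, price FROM products WHERE price = (SELECT MAX(price) FROM products)

Result:
category | price  
---------+--------
Garden   | 1445.41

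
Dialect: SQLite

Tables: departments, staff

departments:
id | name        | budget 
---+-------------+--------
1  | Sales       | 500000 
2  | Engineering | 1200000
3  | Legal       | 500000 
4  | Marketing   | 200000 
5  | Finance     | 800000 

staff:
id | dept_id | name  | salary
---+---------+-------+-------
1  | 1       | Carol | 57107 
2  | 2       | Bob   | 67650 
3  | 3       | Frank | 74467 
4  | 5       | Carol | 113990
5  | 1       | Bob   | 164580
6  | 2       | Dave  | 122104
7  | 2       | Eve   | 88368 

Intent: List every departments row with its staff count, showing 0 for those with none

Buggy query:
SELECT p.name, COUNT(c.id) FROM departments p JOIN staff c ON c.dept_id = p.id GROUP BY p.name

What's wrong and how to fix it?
Bug: INNER JOIN drops departments rows that have no matching staff rows

Fix: Use LEFT JOIN so parents without children still appear (COUNT(c.id) gives 0)

Corrected query:
SELECT p.name, COUNT(c.id) FROM departments p LEFT JOIN staff c ON c.dept_id = p.id GROUP BY p.name

Result:
name        | COUNT(c.id)
------------+------------
Engineering | 3          
Finance     | 1          
Legal       | 1          
Marketing   | 0          
Sales       | 2          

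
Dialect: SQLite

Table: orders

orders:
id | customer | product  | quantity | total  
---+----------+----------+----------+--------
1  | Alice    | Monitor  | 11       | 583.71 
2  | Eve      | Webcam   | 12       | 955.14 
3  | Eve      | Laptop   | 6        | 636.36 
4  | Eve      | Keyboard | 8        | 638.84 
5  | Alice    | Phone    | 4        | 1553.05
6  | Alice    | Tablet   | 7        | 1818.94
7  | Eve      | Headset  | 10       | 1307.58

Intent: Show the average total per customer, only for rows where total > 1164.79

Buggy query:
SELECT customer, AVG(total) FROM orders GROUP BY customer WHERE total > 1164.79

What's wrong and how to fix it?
Bug: Row-level WHERE must come before GROUP BY in the clause order

Fix: Place WHERE between FROM and GROUP BY

Corrected query:
SELECT customer, AVG(total) FROM orders WHERE total > 1164.79 GROUP BY customer

Result:
customer | AVG(total)
---------+-----------
Alice    | 1685.995  
Eve      | 1307.58   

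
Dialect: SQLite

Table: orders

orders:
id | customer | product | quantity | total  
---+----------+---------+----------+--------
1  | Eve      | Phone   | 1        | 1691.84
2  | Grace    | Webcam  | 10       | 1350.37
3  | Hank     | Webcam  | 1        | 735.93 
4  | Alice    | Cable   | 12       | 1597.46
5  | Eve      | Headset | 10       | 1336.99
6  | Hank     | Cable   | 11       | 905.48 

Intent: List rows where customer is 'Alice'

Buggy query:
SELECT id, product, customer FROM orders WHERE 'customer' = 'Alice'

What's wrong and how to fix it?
Bug: Single quotes denote string literals in SQL; the column name is being compared as a constant string

Fix: Remove the quotes around the column name (or use double quotes for an identifier)

Corrected query:
SELECT id, product, customer FROM orders WHERE customer = 'Alice'

Result:
id | product | customer
---+---------+---------
4  | Cable   | Alice   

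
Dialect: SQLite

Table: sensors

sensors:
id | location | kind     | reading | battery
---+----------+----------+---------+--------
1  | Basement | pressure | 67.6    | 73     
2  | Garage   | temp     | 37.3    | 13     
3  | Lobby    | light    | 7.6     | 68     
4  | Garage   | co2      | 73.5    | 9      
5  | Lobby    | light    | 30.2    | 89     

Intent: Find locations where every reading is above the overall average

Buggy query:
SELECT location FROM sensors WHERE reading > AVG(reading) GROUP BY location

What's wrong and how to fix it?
Bug: WHERE evaluates per row before aggregation, so AVG() is unavailable

Fix: Use a subquery for AVG and a HAVING MIN(...) filter so the condition holds for every row in the group

Corrected query:
SELECT location FROM sensors GROUP BY location HAVING MIN(reading) > (SELECT AVG(reading) FROM sensors)

Result:
location
--------
Basement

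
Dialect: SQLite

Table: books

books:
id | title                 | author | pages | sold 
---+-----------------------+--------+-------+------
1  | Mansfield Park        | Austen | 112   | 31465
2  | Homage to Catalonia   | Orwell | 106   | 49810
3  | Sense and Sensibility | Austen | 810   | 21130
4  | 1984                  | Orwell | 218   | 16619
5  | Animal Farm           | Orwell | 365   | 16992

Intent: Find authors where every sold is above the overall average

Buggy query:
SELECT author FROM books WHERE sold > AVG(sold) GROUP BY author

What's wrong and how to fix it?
Bug: AVG() is an aggregate; it can't sit directly in WHERE

Fix: Use a subquery for AVG and a HAVING MIN(...) filter so the condition holds for every row in the group

Corrected query:
SELECT author FROM books GROUP BY author HAVING MIN(sold) > (SELECT AVG(sold) FROM books)

Result:
(no rows)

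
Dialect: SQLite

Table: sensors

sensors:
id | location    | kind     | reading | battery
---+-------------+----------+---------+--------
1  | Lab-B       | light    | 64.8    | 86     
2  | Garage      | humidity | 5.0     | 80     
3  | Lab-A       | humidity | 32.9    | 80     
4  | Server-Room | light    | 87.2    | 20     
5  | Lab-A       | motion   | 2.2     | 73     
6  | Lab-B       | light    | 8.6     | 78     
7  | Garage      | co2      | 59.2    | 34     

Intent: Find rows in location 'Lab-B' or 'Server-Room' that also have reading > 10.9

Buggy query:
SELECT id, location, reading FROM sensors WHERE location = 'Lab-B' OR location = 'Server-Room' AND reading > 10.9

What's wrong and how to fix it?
Bug: Without parentheses, AND is evaluated before OR, so the reading filter only applies to the 'Server-Room' branch

Fix: Add parentheses around the OR so the AND applies to both alternatives

Corrected query:
SELECT id, location, reading FROM sensors WHERE (location = 'Lab-B' OR location = 'Server-Room') AND reading > 10.9

Result:
id | location    | reading
---+-------------+--------
1  | Lab-B       | 64.8   
4  | Server-Room | 87.2   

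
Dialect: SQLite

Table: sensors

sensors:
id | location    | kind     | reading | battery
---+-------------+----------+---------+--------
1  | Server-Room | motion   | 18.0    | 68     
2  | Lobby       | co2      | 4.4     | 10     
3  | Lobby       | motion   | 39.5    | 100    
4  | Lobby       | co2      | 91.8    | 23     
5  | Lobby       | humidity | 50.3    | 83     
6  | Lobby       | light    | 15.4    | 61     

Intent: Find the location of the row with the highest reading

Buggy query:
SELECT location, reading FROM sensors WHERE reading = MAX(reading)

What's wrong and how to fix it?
Bug: MAX(reading) is an aggregate and cannot be used directly in WHERE

Fix: Use a subquery: WHERE reading = (SELECT MAX(reading) FROM sensors)

Corrected query:
SELECT location, reading FROM sensors WHERE reading = (SELECT MAX(reading) FROM sensors)

Result:
location | reading
---------+--------
Lobby    | 91.8   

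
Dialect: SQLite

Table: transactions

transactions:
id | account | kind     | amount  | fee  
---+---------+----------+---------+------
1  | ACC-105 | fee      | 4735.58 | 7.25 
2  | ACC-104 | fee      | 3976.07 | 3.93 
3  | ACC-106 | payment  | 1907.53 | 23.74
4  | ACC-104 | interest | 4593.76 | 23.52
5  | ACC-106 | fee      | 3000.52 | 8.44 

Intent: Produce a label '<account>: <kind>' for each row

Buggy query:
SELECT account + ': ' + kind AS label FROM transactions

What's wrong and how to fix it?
Bug: '+' is numeric addition; on text columns SQLite converts them to 0 instead of concatenating

Fix: Replace + with || to concatenate text

Corrected query:
SELECT account || ': ' || kind AS label FROM transactions

Result:
label            
-----------------
ACC-105: fee     
ACC-104: fee     
ACC-106: payment 
ACC-104: interest
ACC-106: fee     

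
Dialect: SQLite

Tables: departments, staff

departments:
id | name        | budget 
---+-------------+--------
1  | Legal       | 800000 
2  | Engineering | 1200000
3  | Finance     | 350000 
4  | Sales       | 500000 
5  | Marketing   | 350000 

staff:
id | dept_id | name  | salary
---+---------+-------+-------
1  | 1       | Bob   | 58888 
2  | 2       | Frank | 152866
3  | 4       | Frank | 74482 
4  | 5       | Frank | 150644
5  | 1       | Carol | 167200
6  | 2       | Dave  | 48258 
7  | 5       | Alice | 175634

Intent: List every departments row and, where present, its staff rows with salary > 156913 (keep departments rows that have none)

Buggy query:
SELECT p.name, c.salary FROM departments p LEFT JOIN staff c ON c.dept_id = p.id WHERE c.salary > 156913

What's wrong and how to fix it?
Bug: A WHERE condition on the right-hand table after LEFT JOIN drops unmatched parents

Fix: Move the right-table condition into the ON clause so unmatched parents are kept

Corrected query:
SELECT p.name, c.salary FROM departments p LEFT JOIN staff c ON c.dept_id = p.id AND c.salary > 156913

Result:
name        | salary
------------+-------
Legal       | 167200
Engineering | NULL  
Finance     | NULL  
Sales       | NULL  
Marketing   | 175634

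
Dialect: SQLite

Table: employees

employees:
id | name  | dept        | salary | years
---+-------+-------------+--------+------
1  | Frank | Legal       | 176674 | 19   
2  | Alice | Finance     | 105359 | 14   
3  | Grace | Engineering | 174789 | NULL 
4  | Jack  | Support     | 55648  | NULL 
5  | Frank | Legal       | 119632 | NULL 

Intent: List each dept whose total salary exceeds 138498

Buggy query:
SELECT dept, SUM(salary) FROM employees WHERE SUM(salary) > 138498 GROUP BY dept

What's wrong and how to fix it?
Bug: SUM(salary) is an aggregate, but WHERE filters rows before aggregation

Fix: Move the aggregate condition to a HAVING clause

Corrected query:
SELECT dept, SUM(salary) FROM employees GROUP BY dept HAVING SUM(salary) > 138498

Result:
dept        | SUM(salary)
------------+------------
Engineering | 174789     
Legal       | 296306     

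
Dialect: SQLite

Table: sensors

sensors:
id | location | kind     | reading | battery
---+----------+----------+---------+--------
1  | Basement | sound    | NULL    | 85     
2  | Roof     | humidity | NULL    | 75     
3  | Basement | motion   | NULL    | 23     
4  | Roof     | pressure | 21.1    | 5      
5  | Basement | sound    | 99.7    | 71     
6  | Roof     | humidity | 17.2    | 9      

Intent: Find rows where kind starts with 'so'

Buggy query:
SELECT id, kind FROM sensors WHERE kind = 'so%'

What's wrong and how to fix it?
Bug: Wildcards only work with LIKE; '=' treats '%' as a literal character

Fix: Use LIKE for wildcard pattern matching

Corrected query:
SELECT id, kind FROM sensors WHERE kind LIKE 'so%'

Result:
id | kind 
---+------
1  | sound
5  | sound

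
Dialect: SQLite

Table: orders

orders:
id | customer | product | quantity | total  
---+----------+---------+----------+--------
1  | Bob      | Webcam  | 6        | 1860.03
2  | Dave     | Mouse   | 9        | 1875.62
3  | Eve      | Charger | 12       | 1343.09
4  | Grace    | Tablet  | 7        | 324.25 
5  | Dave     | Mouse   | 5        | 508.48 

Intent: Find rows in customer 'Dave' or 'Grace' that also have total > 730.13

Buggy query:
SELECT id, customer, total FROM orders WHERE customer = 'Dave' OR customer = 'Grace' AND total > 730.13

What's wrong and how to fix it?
Bug: Without parentheses, AND is evaluated before OR, so the total filter only applies to the 'Grace' branch

Fix: Group the OR with parentheses (or use IN), then AND the threshold

Corrected query:
SELECT id, customer, total FROM orders WHERE (customer = 'Dave' OR customer = 'Grace') AND total > 730.13

Result:
id | customer | total  
---+----------+--------
2  | Dave     | 1875.62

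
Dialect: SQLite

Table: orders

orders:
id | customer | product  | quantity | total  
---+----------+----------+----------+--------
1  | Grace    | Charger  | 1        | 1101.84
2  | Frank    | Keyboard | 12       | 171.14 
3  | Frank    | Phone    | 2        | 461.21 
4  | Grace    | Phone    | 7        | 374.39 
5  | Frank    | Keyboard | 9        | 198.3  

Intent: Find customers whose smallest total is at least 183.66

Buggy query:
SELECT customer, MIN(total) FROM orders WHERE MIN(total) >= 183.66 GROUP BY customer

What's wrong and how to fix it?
Bug: Aggregates like MIN are computed per group after WHERE runs

Fix: Replace WHERE with HAVING after the GROUP BY

Corrected query:
SELECT customer, MIN(total) FROM orders GROUP BY customer HAVING MIN(total) >= 183.66

Result:
customer | MIN(total)
---------+-----------
Grace    | 374.39    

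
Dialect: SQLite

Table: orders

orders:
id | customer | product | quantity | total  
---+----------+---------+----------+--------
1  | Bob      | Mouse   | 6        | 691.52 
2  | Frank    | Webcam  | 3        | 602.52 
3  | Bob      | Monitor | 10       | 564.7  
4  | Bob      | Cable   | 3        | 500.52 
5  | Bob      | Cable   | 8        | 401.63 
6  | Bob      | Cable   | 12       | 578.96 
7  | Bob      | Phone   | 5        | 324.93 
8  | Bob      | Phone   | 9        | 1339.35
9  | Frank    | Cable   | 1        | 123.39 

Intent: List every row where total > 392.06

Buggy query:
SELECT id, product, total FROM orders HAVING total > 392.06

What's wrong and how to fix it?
Bug: HAVING filters the output of aggregation, but this query has no GROUP BY and no aggregate functions, so SQLite rejects it (HAVING clause on a non-aggregate query); the condition here is per row

Fix: Replace HAVING with WHERE since the condition applies to individual rows

Corrected query:
SELECT id, product, total FROM orders WHERE total > 392.06

Result:
id | product | total  
---+---------+--------
1  | Mouse   | 691.52 
2  | Webcam  | 602.52 
3  | Monitor | 564.7  
4  | Cable   | 500.52 
5  | Cable   | 401.63 
6  | Cable   | 578.96 
8  | Phone   | 1339.35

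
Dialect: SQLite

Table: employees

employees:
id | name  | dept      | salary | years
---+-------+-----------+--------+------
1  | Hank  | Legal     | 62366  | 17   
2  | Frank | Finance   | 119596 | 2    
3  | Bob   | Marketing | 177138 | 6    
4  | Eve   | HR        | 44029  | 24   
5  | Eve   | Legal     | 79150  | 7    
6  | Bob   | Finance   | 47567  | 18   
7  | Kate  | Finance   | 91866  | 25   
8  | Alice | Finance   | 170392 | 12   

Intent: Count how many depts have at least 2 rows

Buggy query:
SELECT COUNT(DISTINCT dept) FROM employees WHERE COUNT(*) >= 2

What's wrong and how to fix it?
Bug: COUNT(*) cannot appear in WHERE; the per-group count doesn't exist yet

Fix: Use a subquery that GROUPs and filters with HAVING, then count its rows

Corrected query:
SELECT COUNT(*) FROM (SELECT dept FROM employees GROUP BY dept HAVING COUNT(*) >= 2)

Result:
COUNT(*)
--------
2       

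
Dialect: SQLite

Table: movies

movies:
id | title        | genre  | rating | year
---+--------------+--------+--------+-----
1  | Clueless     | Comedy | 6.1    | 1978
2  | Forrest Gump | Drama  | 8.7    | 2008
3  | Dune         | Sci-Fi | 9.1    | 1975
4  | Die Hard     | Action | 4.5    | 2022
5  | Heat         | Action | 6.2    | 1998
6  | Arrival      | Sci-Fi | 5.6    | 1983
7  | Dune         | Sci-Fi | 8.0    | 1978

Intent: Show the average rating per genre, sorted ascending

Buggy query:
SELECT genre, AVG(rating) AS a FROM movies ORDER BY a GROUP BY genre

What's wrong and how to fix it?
Bug: GROUP BY must precede ORDER BY

Fix: Reorder: SELECT … FROM … GROUP BY … ORDER BY …

Corrected query:
SELECT genre, AVG(rating) AS a FROM movies GROUP BY genre ORDER BY a

Result:
genre  | a       
-------+---------
Action | 5.35    
Comedy | 6.1     
Sci-Fi | 7.566667
Drama  | 8.7     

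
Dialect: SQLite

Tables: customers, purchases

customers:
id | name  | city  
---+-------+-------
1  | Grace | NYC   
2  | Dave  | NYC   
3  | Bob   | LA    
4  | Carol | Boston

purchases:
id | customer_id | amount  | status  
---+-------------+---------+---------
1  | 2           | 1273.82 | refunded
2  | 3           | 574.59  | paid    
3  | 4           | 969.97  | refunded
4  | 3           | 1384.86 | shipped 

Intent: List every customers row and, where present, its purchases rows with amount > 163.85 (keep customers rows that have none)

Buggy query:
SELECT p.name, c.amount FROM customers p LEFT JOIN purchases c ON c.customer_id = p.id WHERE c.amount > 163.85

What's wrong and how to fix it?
Bug: Filtering c.amount in WHERE discards the NULL rows produced by LEFT JOIN, turning it into an inner join

Fix: Put 'c.amount > 163.85' in the JOIN's ON clause instead of WHERE

Corrected query:
SELECT p.name, c.amount FROM customers p LEFT JOIN purchases c ON c.customer_id = p.id AND c.amount > 163.85

Result:
name  | amount 
------+--------
Grace | NULL   
Dave  | 1273.82
Bob   | 574.59 
Bob   | 1384.86
Carol | 969.97 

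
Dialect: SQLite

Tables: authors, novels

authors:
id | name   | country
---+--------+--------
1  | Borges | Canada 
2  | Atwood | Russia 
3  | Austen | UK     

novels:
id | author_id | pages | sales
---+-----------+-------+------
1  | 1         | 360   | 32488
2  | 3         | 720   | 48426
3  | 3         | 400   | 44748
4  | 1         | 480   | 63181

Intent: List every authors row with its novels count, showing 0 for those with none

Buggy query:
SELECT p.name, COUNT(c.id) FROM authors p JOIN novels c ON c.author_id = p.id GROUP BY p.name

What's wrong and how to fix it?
Bug: An inner join excludes parents with zero children

Fix: Use LEFT JOIN so parents without children still appear (COUNT(c.id) gives 0)

Corrected query:
SELECT p.name, COUNT(c.id) FROM authors p LEFT JOIN novels c ON c.author_id = p.id GROUP BY p.name

Result:
name   | COUNT(c.id)
-------+------------
Atwood | 0          
Austen | 2          
Borges | 2          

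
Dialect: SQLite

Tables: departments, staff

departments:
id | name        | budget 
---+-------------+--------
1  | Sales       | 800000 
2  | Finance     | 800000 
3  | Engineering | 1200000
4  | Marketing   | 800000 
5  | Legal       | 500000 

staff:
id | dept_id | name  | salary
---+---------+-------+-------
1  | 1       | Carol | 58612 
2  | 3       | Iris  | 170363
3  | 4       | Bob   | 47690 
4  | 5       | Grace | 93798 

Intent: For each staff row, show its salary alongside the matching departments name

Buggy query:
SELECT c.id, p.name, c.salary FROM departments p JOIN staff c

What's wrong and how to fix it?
Bug: Missing join condition: each staff row is matched to all departments rows instead of just its own

Fix: Specify the join condition linking the foreign key to the parent id

Corrected query:
SELECT c.id, p.name, c.salary FROM departments p JOIN staff c ON c.dept_id = p.id

Result:
id | name        | salary
---+-------------+-------
1  | Sales       | 58612 
2  | Engineering | 170363
3  | Marketing   | 47690 
4  | Legal       | 93798 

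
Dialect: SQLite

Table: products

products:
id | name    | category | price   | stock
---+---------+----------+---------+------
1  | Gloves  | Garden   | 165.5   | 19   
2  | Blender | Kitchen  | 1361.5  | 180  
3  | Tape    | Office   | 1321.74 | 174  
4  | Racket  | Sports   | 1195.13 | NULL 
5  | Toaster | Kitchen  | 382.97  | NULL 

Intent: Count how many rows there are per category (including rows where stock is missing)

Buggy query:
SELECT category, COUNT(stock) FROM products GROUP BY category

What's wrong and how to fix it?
Bug: COUNT(stock) skips NULLs, so groups with missing stock are undercounted

Fix: Replace COUNT(stock) with COUNT(*)

Corrected query:
SELECT category, COUNT(*) FROM products GROUP BY category

Result:
category | COUNT(*)
---------+---------
Garden   | 1       
Kitchen  | 2       
Office   | 1       
Sports   | 1       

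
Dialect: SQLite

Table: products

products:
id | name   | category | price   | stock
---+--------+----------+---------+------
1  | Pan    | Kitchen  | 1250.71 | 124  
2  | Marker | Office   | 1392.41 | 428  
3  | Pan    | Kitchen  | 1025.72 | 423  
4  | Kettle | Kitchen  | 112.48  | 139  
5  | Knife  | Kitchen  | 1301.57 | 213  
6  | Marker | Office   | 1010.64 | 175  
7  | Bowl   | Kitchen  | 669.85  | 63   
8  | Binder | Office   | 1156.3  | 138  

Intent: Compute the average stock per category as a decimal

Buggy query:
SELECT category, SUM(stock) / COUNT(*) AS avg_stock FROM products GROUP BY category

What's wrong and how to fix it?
Bug: SUM(stock) and COUNT(*) are both integers; the division truncates the fractional part

Fix: Multiply by 1.0 (or CAST to REAL) to force floating-point division

Corrected query:
SELECT category, SUM(stock) * 1.0 / COUNT(*) AS avg_stock FROM products GROUP BY category

Result:
category | avg_stock
---------+----------
Kitchen  | 192.4    
Office   | 247      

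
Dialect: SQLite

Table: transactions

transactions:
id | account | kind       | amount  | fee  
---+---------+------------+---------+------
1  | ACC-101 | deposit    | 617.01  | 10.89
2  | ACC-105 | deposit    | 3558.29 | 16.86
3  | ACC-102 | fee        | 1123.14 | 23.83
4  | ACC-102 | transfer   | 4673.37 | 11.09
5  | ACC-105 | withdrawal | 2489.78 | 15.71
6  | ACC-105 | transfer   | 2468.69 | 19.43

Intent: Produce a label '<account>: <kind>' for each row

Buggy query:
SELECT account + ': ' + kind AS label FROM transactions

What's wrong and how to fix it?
Bug: '+' is numeric addition; on text columns SQLite converts them to 0 instead of concatenating

Fix: Replace + with || to concatenate text

Corrected query:
SELECT account || ': ' || kind AS label FROM transactions

Result:
label              
-------------------
ACC-101: deposit   
ACC-105: deposit   
ACC-102: fee       
ACC-102: transfer  
ACC-105: withdrawal
ACC-105: transfer  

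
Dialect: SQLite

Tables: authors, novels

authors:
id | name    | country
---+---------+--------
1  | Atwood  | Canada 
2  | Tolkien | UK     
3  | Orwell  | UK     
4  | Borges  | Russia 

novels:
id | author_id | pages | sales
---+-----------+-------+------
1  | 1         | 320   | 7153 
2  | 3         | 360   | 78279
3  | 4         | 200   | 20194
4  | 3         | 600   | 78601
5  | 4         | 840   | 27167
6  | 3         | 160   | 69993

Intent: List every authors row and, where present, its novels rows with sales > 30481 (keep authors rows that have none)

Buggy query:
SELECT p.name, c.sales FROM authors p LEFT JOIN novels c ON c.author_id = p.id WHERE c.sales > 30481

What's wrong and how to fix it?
Bug: Filtering c.sales in WHERE discards the NULL rows produced by LEFT JOIN, turning it into an inner join

Fix: Put 'c.sales > 30481' in the JOIN's ON clause instead of WHERE

Corrected query:
SELECT p.name, c.sales FROM authors p LEFT JOIN novels c ON c.author_id = p.id AND c.sales > 30481

Result:
name    | sales
--------+------
Atwood  | NULL 
Tolkien | NULL 
Orwell  | 69993
Orwell  | 78279
Orwell  | 78601
Borges  | NULL 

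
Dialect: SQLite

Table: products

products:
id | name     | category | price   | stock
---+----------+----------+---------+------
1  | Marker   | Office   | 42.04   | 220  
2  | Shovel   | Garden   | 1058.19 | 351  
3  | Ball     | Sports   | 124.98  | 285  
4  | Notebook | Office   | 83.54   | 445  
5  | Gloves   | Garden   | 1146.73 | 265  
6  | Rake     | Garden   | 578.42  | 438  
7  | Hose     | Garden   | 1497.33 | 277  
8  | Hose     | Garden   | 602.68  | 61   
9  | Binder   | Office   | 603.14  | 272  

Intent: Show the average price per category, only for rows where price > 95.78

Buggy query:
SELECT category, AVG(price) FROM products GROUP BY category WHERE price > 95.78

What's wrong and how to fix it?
Bug: WHERE cannot follow GROUP BY

Fix: Move the WHERE clause before GROUP BY

Corrected query:
SELECT category, AVG(price) FROM products WHERE price > 95.78 GROUP BY category

Result:
category | AVG(price)
---------+-----------
Garden   | 976.67    
Office   | 603.14    
Sports   | 124.98    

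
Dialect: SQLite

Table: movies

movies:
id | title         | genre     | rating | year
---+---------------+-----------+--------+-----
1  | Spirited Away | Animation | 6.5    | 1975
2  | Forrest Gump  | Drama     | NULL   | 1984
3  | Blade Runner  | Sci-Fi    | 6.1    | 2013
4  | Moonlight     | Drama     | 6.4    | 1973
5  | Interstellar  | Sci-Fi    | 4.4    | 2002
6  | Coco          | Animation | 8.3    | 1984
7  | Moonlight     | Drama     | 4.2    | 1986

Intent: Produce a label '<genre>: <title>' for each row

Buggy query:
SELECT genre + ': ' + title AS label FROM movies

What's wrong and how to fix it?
Bug: SQLite uses || for string concatenation; + coerces text to numbers (yielding 0)

Fix: Use the || operator for string concatenation

Corrected query:
SELECT genre || ': ' || title AS label FROM movies

Result:
label                   
------------------------
Animation: Spirited Away
Drama: Forrest Gump     
Sci-Fi: Blade Runner    
Drama: Moonlight        
Sci-Fi: Interstellar    
Animation: Coco         
Drama: Moonlight        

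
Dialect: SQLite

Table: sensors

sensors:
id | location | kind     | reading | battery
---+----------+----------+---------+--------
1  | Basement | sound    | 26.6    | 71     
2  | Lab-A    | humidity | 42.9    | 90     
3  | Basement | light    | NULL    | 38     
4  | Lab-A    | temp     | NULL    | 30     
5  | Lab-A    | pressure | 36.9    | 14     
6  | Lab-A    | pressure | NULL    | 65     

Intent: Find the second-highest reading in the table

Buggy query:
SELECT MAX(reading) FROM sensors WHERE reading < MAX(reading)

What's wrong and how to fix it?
Bug: MAX(reading) on the right of the comparison is an aggregate-in-WHERE error

Fix: Compute the overall MAX in a subquery, then take MAX of rows below it

Corrected query:
SELECT MAX(reading) FROM sensors WHERE reading < (SELECT MAX(reading) FROM sensors)

Result:
MAX(reading)
------------
36.9        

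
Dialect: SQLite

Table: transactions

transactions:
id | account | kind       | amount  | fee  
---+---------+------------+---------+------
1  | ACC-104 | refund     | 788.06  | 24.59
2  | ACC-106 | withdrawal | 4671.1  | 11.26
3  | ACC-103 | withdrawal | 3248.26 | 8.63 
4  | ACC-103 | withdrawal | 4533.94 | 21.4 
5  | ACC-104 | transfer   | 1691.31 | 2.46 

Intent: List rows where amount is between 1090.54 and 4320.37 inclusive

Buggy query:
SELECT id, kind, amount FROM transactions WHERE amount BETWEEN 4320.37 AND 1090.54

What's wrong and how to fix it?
Bug: The bounds are reversed; BETWEEN a AND b requires a <= b to match anything

Fix: Write BETWEEN 1090.54 AND 4320.37

Corrected query:
SELECT id, kind, amount FROM transactions WHERE amount BETWEEN 1090.54 AND 4320.37

Result:
id | kind       | amount 
---+------------+--------
3  | withdrawal | 3248.26
5  | transfer   | 1691.31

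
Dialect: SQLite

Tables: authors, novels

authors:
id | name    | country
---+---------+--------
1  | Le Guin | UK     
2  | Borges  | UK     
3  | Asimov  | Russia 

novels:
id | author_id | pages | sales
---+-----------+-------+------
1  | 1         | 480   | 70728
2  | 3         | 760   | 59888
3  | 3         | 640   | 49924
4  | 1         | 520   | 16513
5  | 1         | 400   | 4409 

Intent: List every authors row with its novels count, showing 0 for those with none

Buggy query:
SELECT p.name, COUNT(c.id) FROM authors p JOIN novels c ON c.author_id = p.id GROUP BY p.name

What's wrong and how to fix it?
Bug: An inner join excludes parents with zero children

Fix: Use LEFT JOIN so parents without children still appear (COUNT(c.id) gives 0)

Corrected query:
SELECT p.name, COUNT(c.id) FROM authors p LEFT JOIN novels c ON c.author_id = p.id GROUP BY p.name

Result:
name    | COUNT(c.id)
--------+------------
Asimov  | 2          
Borges  | 0          
Le Guin | 3          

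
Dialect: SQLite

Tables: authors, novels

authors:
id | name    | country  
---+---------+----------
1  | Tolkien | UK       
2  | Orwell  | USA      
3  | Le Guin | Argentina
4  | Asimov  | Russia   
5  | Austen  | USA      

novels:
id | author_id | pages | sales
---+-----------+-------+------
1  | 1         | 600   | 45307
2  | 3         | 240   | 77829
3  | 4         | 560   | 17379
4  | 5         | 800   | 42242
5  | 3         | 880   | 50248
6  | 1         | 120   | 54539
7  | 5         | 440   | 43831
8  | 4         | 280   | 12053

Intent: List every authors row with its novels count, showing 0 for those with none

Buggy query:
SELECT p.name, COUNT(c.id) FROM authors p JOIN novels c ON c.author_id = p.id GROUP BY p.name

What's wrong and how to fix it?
Bug: INNER JOIN drops authors rows that have no matching novels rows

Fix: Switch to LEFT JOIN to retain unmatched parent rows

Corrected query:
SELECT p.name, COUNT(c.id) FROM authors p LEFT JOIN novels c ON c.author_id = p.id GROUP BY p.name

Result:
name    | COUNT(c.id)
--------+------------
Asimov  | 2          
Austen  | 2          
Le Guin | 2          
Orwell  | 0          
Tolkien | 2          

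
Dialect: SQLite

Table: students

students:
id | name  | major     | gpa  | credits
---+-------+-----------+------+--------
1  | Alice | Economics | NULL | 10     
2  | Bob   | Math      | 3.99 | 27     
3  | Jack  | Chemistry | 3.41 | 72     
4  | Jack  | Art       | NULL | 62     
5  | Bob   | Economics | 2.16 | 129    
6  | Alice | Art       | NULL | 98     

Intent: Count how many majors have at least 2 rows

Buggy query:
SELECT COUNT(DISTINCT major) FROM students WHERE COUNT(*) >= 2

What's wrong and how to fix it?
Bug: WHERE filters individual rows, not groups, so a group-level COUNT is invalid there

Fix: Use a subquery that GROUPs and filters with HAVING, then count its rows

Corrected query:
SELECT COUNT(*) FROM (SELECT major FROM students GROUP BY major HAVING COUNT(*) >= 2)

Result:
COUNT(*)
--------
2       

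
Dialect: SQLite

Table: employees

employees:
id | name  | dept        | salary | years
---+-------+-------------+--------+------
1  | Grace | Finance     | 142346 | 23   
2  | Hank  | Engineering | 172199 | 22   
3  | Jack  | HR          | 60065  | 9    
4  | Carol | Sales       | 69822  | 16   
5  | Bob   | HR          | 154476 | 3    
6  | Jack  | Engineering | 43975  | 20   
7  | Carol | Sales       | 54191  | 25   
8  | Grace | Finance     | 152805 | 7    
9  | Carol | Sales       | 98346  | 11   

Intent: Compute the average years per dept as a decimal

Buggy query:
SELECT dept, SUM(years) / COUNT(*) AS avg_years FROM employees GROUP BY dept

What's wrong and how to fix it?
Bug: SUM(years) and COUNT(*) are both integers; the division truncates the fractional part

Fix: Cast one side to REAL so the division keeps the fractional part

Corrected query:
SELECT dept, SUM(years) * 1.0 / COUNT(*) AS avg_years FROM employees GROUP BY dept

Result:
dept        | avg_years
------------+----------
Engineering | 21       
Finance     | 15       
HR          | 6        
Sales       | 17.333333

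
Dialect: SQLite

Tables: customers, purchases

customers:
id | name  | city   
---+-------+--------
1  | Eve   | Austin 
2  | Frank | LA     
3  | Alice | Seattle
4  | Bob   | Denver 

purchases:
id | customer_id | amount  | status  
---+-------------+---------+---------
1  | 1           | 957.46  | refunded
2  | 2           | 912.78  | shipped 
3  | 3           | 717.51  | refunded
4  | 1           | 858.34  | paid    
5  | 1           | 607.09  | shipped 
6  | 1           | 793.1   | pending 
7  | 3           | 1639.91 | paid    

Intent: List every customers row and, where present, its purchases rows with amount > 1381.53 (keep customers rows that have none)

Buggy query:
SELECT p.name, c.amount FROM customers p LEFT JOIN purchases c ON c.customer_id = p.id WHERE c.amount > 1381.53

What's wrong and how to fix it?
Bug: A WHERE condition on the right-hand table after LEFT JOIN drops unmatched parents

Fix: Move the right-table condition into the ON clause so unmatched parents are kept

Corrected query:
SELECT p.name, c.amount FROM customers p LEFT JOIN purchases c ON c.customer_id = p.id AND c.amount > 1381.53

Result:
name  | amount 
------+--------
Eve   | NULL   
Frank | NULL   
Alice | 1639.91
Bob   | NULL   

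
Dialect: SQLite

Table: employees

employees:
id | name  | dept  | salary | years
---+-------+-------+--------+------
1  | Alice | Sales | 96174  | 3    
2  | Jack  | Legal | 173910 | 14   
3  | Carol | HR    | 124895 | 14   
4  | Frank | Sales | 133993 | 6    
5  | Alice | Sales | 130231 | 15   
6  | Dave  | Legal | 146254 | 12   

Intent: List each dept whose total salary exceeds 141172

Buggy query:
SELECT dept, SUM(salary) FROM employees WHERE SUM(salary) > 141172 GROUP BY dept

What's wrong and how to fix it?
Bug: Aggregate functions cannot appear in a WHERE clause

Fix: Use HAVING (which filters groups after aggregation) instead of WHERE

Corrected query:
SELECT dept, SUM(salary) FROM employees GROUP BY dept HAVING SUM(salary) > 141172

Result:
dept  | SUM(salary)
------+------------
Legal | 320164     
Sales | 360398     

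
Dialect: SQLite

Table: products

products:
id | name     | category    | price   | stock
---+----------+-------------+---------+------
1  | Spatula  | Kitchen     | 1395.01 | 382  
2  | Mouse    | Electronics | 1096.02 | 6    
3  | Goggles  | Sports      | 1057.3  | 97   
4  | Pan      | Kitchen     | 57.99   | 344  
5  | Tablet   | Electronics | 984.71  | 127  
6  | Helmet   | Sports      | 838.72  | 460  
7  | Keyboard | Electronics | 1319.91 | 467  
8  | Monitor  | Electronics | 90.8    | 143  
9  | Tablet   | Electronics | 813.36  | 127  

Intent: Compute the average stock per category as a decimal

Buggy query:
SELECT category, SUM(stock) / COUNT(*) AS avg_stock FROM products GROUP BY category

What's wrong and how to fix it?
Bug: Both operands are integers, so '/' performs integer division and truncates

Fix: Cast one side to REAL so the division keeps the fractional part

Corrected query:
SELECT category, SUM(stock) * 1.0 / COUNT(*) AS avg_stock FROM products GROUP BY category

Result:
category    | avg_stock
------------+----------
Electronics | 174      
Kitchen     | 363      
Sports      | 278.5    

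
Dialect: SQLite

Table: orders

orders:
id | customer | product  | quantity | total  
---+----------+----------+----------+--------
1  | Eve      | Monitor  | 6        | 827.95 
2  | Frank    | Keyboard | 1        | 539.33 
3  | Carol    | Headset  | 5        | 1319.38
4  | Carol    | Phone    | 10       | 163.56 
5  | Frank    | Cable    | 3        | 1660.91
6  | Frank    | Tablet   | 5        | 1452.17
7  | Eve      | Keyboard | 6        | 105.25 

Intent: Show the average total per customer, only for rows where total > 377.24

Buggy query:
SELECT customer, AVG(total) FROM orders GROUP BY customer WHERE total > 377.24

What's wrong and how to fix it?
Bug: Row-level WHERE must come before GROUP BY in the clause order

Fix: Move the WHERE clause before GROUP BY

Corrected query:
SELECT customer, AVG(total) FROM orders WHERE total > 377.24 GROUP BY customer

Result:
customer | AVG(total)
---------+-----------
Carol    | 1319.38   
Eve      | 827.95    
Frank    | 1217.47   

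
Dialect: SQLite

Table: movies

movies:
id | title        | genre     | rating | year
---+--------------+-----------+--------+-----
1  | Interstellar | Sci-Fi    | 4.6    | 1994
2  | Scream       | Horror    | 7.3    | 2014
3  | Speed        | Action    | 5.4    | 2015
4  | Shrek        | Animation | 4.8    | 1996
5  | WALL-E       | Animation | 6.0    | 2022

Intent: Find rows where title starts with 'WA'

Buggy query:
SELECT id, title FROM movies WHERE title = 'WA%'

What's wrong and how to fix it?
Bug: Wildcards only work with LIKE; '=' treats '%' as a literal character

Fix: Replace '=' with LIKE so 'WA%' is treated as a pattern

Corrected query:
SELECT id, title FROM movies WHERE title LIKE 'WA%'

Result:
id | title 
---+-------
5  | WALL-E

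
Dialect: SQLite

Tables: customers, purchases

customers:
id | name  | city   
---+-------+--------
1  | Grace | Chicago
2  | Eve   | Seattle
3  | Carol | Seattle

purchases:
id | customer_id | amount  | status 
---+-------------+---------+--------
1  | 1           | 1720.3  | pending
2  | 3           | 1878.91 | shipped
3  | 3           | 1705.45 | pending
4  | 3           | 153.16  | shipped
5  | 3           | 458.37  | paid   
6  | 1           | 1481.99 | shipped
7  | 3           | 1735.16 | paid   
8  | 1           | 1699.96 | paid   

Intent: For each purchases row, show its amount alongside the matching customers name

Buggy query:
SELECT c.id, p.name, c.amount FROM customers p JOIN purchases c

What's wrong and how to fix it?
Bug: JOIN with no ON clause produces a cartesian product; every purchases row pairs with every customers row

Fix: Add ON c.customer_id = p.id to the JOIN

Corrected query:
SELECT c.id, p.name, c.amount FROM customers p JOIN purchases c ON c.customer_id = p.id

Result:
id | name  | amount 
---+-------+--------
1  | Grace | 1720.3 
2  | Carol | 1878.91
3  | Carol | 1705.45
4  | Carol | 153.16 
5  | Carol | 458.37 
6  | Grace | 1481.99
7  | Carol | 1735.16
8  | Grace | 1699.96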